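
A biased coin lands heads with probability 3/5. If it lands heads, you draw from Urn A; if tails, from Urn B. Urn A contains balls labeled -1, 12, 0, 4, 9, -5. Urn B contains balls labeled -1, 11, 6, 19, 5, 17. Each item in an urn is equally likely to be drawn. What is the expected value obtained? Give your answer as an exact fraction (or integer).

57/10

E[X | Urn A] = (-1 + 12 + 0 + 4 + 9 − 5)/6 = 19/6
E[X | Urn B] = (-1 + 11 + 6 + 19 + 5 + 17)/6 = 19/2
E[X] = (3/5)·19/6 + (2/5)·19/2 = 57/10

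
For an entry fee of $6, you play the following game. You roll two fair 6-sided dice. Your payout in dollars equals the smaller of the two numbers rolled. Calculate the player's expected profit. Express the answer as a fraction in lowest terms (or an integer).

-125/36 dollars

Distribution of the smaller of the two numbers rolled: 1 w.p. 11/36, 2 w.p. 1/4, 3 w.p. 7/36, 4 w.p. 5/36, 5 w.p. 1/12, 6 w.p. 1/36
E[payout] = (11/36)·1 + (1/4)·2 + (7/36)·3 + (5/36)·4 + (1/12)·5 + (1/36)·6 = 91/36
Expected profit = 91/36 − 6 = -125/36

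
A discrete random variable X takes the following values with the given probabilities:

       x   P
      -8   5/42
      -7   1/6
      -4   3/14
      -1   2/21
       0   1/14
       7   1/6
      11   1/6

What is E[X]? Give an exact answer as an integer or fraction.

-1/14

E[X] = (5/42)·(-8) + (1/6)·(-7) + (3/14)·(-4) + (2/21)·(-1) + (1/14)·0 + (1/6)·7 + (1/6)·11
     = -1/14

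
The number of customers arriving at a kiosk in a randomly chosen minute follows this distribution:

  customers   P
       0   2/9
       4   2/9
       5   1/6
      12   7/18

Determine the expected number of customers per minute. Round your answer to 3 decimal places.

E[X] = (2/9)·0 + (2/9)·4 + (1/6)·5 + (7/18)·12
     = 115/18 ≈ 6.389

6.389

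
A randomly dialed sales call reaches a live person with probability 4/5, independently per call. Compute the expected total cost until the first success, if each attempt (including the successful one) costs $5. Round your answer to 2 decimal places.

$6.25

E[#attempts] = 1/p = 5/4; E[cost] = 5·5/4 = 25/4.
≈ 6.25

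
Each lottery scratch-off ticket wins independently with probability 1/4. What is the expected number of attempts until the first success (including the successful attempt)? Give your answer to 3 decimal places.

4.000

For a geometric distribution, E[trials] = 1/p = 1/(1/4) = 4.
≈ 4.000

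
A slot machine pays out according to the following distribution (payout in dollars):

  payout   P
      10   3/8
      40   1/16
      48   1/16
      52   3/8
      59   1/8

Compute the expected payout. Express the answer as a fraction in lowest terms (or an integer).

289/8 dollars

E[X] = (3/8)·10 + (1/16)·40 + (1/16)·48 + (3/8)·52 + (1/8)·59
     = 289/8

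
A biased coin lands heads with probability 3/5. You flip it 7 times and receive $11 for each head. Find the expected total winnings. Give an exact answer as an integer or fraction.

231/5 dollars

E[#heads] = 7·3/5 = 21/5 (linearity over flips).
E[winnings] = 11·21/5 = 231/5.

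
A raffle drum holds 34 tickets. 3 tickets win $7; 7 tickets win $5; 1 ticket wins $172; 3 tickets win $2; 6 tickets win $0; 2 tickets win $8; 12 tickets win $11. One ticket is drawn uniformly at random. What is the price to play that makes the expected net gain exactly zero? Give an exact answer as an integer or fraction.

191/17 dollars

E[payout] = (3/34)·7 + (7/34)·5 + (1/34)·172 + (3/34)·2 + (6/34)·0 + (2/34)·8 + (12/34)·11 = 191/17
Fair fee = E[payout] = 191/17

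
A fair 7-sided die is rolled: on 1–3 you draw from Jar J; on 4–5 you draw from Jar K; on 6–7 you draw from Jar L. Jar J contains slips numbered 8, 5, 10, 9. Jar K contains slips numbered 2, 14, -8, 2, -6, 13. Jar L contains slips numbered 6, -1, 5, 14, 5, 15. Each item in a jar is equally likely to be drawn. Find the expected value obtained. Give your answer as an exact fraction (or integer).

E[X | Jar J] = (8 + 5 + 10 + 9)/4 = 8
E[X | Jar K] = (2 + 14 − 8 + 2 − 6 + 13)/6 = 17/6
E[X | Jar L] = (6 − 1 + 5 + 14 + 5 + 15)/6 = 22/3
E[X] = (3/7)·8 + (2/7)·17/6 + (2/7)·22/3 = 19/3

19/3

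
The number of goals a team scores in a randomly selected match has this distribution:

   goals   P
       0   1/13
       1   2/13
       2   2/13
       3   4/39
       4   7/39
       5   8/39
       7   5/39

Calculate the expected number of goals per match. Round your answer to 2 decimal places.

E[X] = (1/13)·0 + (2/13)·1 + (2/13)·2 + (4/39)·3 + (7/39)·4 + (8/39)·5 + (5/39)·7
     = 133/39 ≈ 3.41

3.41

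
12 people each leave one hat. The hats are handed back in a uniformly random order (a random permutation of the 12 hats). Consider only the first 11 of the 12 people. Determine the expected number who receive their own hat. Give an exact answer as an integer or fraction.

11/12

Let Xᵢ = 1 if person i gets their own hat. For each i, P(Xᵢ=1) = 1/12.
By linearity of expectation, E[X₁+…+X_11] = 11·(1/12) = 11/12.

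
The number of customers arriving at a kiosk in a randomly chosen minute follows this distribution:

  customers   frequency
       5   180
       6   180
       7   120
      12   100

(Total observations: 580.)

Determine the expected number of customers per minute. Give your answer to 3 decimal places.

6.931

Total = 580, so P(customers=5) = 180/580, etc.
E[X] = (9/29)·5 + (9/29)·6 + (6/29)·7 + (5/29)·12
     = 201/29 ≈ 6.931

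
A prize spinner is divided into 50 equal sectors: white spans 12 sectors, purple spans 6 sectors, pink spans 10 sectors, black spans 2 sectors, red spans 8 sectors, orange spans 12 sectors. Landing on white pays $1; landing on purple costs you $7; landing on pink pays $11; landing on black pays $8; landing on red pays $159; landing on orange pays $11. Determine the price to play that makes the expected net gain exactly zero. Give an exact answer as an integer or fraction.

$30

E[payout] = (12/50)·1 + (6/50)·(-7) + (10/50)·11 + (2/50)·8 + (8/50)·159 + (12/50)·11 = 30
Fair fee = E[payout] = 30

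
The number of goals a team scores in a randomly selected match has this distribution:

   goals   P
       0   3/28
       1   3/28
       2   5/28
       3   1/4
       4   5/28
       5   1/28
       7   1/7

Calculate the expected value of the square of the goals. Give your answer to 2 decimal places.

13.82

E[X²] = (3/28)·0 + (3/28)·1 + (5/28)·4 + (1/4)·9 + (5/28)·16 + (1/28)·25 + (1/7)·49
     = 387/28 ≈ 13.82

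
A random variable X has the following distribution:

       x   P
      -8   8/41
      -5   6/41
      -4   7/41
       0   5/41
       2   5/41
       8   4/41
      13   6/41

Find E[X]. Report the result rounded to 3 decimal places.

-0.049

E[X] = (8/41)·(-8) + (6/41)·(-5) + (7/41)·(-4) + (5/41)·0 + (5/41)·2 + (4/41)·8 + (6/41)·13
     = -2/41 ≈ -0.049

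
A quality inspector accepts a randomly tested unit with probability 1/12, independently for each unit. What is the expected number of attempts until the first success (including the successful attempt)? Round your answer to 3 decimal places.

12.000

For a geometric distribution, E[trials] = 1/p = 1/(1/12) = 12.
≈ 12.000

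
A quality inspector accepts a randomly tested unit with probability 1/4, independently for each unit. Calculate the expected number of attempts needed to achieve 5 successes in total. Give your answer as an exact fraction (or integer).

By linearity (sum of 5 independent geometric waits), E[trials] = 5/p = 5/(1/4) = 20.

20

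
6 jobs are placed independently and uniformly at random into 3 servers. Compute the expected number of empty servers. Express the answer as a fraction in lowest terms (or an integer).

64/243

Let Xⱼ=1 if server j is empty. P(Xⱼ=1) = ((3-1)/3)^6 = 64/729.
By linearity, E[#empty] = 3·64/729 = 64/243.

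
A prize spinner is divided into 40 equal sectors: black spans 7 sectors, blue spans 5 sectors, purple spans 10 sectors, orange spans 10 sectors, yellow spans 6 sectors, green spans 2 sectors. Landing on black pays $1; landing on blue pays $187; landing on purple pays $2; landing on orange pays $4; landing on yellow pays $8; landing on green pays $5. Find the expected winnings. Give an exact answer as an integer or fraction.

E[payout] = (7/40)·1 + (5/40)·187 + (10/40)·2 + (10/40)·4 + (6/40)·8 + (2/40)·5 = 53/2

53/2 dollars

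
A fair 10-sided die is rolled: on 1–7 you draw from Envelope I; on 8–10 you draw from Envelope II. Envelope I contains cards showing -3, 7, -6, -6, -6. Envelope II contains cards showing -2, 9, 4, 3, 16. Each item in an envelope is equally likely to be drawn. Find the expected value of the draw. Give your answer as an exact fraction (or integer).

-4/25

E[X | Envelope I] = (-3 + 7 − 6 − 6 − 6)/5 = -14/5
E[X | Envelope II] = (-2 + 9 + 4 + 3 + 16)/5 = 6
E[X] = (7/10)·(-14/5) + (3/10)·6 = -4/25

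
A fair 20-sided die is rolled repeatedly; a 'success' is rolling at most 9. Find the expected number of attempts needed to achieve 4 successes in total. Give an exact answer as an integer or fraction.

By linearity (sum of 4 independent geometric waits), E[trials] = 4/p = 4/(9/20) = 80/9.

80/9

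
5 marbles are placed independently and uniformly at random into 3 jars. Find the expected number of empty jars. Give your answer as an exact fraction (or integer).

Let Xⱼ=1 if jar j is empty. P(Xⱼ=1) = ((3-1)/3)^5 = 32/243.
By linearity, E[#empty] = 3·32/243 = 32/81.

32/81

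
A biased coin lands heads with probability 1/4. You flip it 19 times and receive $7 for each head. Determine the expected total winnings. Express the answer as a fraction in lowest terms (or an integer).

E[#heads] = 19·1/4 = 19/4 (linearity over flips).
E[winnings] = 7·19/4 = 133/4.

133/4 dollars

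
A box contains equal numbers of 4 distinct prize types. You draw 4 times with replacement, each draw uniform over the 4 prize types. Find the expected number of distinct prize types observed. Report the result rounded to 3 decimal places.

2.734

Let Xⱼ=1 if type j appears at least once. P(Xⱼ=1) = 1 − ((4−1)/4)^4 = 175/256.
E[#distinct] = 4·175/256 = 175/64.
≈ 2.734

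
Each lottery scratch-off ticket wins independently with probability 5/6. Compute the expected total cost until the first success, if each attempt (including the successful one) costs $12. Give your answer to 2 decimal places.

$14.40

E[#attempts] = 1/p = 6/5; E[cost] = 12·6/5 = 72/5.
≈ 14.40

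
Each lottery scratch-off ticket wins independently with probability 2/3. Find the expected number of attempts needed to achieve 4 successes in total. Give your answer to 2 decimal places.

By linearity (sum of 4 independent geometric waits), E[trials] = 4/p = 4/(2/3) = 6.
≈ 6.00

6.00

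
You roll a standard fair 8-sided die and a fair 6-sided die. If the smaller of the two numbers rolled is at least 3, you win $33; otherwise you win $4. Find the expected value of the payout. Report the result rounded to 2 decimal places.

$18.50

E[payout] = (1/2)·4 + (1/2)·33 = 37/2
≈ $18.50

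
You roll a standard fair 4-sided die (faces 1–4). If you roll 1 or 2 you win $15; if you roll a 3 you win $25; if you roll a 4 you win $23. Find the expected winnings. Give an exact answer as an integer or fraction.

39/2 dollars

E[payout] = (1/2)·15 + (1/4)·23 + (1/4)·25 = 39/2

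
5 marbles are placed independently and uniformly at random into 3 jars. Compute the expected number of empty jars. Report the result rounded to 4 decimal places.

Let Xⱼ=1 if jar j is empty. P(Xⱼ=1) = ((3-1)/3)^5 = 32/243.
By linearity, E[#empty] = 3·32/243 = 32/81.
≈ 0.3951

0.3951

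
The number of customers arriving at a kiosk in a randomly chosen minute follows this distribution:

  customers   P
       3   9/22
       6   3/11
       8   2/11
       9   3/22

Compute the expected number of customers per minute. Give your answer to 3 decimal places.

E[X] = (9/22)·3 + (3/11)·6 + (2/11)·8 + (3/22)·9
     = 61/11 ≈ 5.545

5.545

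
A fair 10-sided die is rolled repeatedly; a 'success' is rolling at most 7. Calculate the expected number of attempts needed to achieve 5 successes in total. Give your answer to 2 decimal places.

By linearity (sum of 5 independent geometric waits), E[trials] = 5/p = 5/(7/10) = 50/7.
≈ 7.14

7.14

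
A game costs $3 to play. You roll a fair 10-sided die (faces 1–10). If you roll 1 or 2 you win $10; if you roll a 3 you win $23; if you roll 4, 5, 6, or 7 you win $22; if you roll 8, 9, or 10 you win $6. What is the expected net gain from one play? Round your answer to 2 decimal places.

E[payout] = (3/10)·6 + (1/5)·10 + (2/5)·22 + (1/10)·23 = 149/10
Expected profit = 149/10 − 3 = 119/10 ≈ $11.90

$11.90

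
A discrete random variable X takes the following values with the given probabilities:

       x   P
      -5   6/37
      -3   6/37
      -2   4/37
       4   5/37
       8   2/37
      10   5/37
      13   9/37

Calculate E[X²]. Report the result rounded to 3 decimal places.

E[X²] = (6/37)·25 + (6/37)·9 + (4/37)·4 + (5/37)·16 + (2/37)·64 + (5/37)·100 + (9/37)·169
     = 2449/37 ≈ 66.189

66.189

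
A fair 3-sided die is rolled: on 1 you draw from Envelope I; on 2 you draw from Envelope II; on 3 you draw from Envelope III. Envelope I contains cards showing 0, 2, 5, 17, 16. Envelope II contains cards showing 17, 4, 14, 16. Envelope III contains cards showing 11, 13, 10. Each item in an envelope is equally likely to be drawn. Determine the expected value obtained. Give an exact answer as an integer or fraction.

E[X | Envelope I] = (0 + 2 + 5 + 17 + 16)/5 = 8
E[X | Envelope II] = (17 + 4 + 14 + 16)/4 = 51/4
E[X | Envelope III] = (11 + 13 + 10)/3 = 34/3
E[X] = (1/3)·8 + (1/3)·51/4 + (1/3)·34/3 = 385/36

385/36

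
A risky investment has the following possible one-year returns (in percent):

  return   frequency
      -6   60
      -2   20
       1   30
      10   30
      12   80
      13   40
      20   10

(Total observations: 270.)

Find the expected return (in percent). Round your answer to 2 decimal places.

Total = 270, so P(return=-6) = 60/270, etc.
E[X] = (2/9)·(-6) + (2/27)·(-2) + (1/9)·1 + (1/9)·10 + (8/27)·12 + (4/27)·13 + (1/27)·20
     = 161/27 ≈ 5.96

5.96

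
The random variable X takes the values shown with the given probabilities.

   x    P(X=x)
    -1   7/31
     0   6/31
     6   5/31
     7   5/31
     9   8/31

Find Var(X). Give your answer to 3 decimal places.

17.253

E[X] = (7/31)·(-1) + (6/31)·0 + (5/31)·6 + (5/31)·7 + (8/31)·9 = 130/31
E[X²] = (7/31)·1 + (6/31)·0 + (5/31)·36 + (5/31)·49 + (8/31)·81 = 1080/31
Var(X) = 1080/31 − (130/31)² = 16580/961 ≈ 17.253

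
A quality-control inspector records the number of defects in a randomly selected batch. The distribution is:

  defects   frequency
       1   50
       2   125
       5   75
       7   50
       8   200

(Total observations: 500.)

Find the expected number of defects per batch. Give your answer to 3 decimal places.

5.250

Total = 500, so P(defects=1) = 50/500, etc.
E[X] = (1/10)·1 + (1/4)·2 + (3/20)·5 + (1/10)·7 + (2/5)·8
     = 21/4 ≈ 5.250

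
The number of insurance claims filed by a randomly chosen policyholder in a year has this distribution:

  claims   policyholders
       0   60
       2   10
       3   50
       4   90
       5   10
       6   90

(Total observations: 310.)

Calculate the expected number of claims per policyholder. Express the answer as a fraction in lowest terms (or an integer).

Total = 310, so P(claims=0) = 60/310, etc.
E[X] = (6/31)·0 + (1/31)·2 + (5/31)·3 + (9/31)·4 + (1/31)·5 + (9/31)·6
     = 112/31

112/31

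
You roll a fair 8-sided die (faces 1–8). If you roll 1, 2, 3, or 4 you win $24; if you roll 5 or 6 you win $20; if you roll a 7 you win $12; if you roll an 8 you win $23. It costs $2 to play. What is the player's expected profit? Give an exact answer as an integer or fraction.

155/8 dollars

E[payout] = (1/8)·12 + (1/4)·20 + (1/8)·23 + (1/2)·24 = 171/8
Expected profit = 171/8 − 2 = 155/8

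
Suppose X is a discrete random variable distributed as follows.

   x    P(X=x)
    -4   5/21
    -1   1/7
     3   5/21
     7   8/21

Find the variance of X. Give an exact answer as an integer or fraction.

2872/147

E[X] = (5/21)·(-4) + (1/7)·(-1) + (5/21)·3 + (8/21)·7 = 16/7
E[X²] = (5/21)·16 + (1/7)·1 + (5/21)·9 + (8/21)·49 = 520/21
Var(X) = 520/21 − (16/7)² = 2872/147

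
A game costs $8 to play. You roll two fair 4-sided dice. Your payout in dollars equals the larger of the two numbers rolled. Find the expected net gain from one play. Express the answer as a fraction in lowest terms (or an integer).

-39/8 dollars

Distribution of the larger of the two numbers rolled: 1 w.p. 1/16, 2 w.p. 3/16, 3 w.p. 5/16, 4 w.p. 7/16
E[payout] = (1/16)·1 + (3/16)·2 + (5/16)·3 + (7/16)·4 = 25/8
Expected profit = 25/8 − 8 = -39/8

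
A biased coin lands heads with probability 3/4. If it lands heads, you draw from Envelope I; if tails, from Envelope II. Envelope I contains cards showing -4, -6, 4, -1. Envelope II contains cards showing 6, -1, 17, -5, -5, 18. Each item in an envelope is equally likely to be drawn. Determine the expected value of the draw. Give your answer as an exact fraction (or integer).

-1/16

E[X | Envelope I] = (-4 − 6 + 4 − 1)/4 = -7/4
E[X | Envelope II] = (6 − 1 + 17 − 5 − 5 + 18)/6 = 5
E[X] = (3/4)·(-7/4) + (1/4)·5 = -1/16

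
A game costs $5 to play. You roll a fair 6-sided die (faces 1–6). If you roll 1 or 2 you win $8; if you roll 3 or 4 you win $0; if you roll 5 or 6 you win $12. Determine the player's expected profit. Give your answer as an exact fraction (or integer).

E[payout] = (1/3)·0 + (1/3)·8 + (1/3)·12 = 20/3
Expected profit = 20/3 − 5 = 5/3

5/3 dollars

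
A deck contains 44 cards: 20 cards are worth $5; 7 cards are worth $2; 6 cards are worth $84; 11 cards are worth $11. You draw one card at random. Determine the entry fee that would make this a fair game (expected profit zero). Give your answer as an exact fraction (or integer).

E[payout] = (20/44)·5 + (7/44)·2 + (6/44)·84 + (11/44)·11 = 739/44
Fair fee = E[payout] = 739/44

739/44 dollars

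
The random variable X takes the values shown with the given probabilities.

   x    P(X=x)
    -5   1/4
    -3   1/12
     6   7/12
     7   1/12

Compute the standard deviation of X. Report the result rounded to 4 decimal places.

E[X] = 31/12, E[X²] = 385/12
Var(X) = E[X²] − (E[X])² = 385/12 − 961/144 = 3659/144
SD(X) = √(3659/144) ≈ 5.0408

5.0408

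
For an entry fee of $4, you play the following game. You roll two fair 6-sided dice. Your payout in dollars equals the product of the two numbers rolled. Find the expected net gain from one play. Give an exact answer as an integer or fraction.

Distribution of the product of the two numbers rolled: 1 w.p. 1/36, 2 w.p. 1/18, 3 w.p. 1/18, 4 w.p. 1/12, 5 w.p. 1/18, 6 w.p. 1/9, …
E[payout] = (1/36)·1 + (1/18)·2 + (1/18)·3 + (1/12)·4 + (1/18)·5 + (1/9)·6 + (1/18)·8 + (1/36)·9 + (1/18)·10 + (1/9)·12 + (1/18)·15 + (1/36)·16 + (1/18)·18 + (1/18)·20 + (1/18)·24 + (1/36)·25 + (1/18)·30 + (1/36)·36 = 49/4
Expected profit = 49/4 − 4 = 33/4

33/4 dollars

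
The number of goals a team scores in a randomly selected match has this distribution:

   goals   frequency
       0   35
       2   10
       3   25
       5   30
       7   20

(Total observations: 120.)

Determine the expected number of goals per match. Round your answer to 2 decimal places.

3.21

Total = 120, so P(goals=0) = 35/120, etc.
E[X] = (7/24)·0 + (1/12)·2 + (5/24)·3 + (1/4)·5 + (1/6)·7
     = 77/24 ≈ 3.21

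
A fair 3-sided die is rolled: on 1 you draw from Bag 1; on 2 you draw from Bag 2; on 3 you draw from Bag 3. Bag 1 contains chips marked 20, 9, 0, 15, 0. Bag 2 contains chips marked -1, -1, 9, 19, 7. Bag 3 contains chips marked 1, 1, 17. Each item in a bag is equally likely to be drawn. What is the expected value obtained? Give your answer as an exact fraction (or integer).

E[X | Bag 1] = (20 + 9 + 0 + 15 + 0)/5 = 44/5
E[X | Bag 2] = (-1 − 1 + 9 + 19 + 7)/5 = 33/5
E[X | Bag 3] = (1 + 1 + 17)/3 = 19/3
E[X] = (1/3)·44/5 + (1/3)·33/5 + (1/3)·19/3 = 326/45

326/45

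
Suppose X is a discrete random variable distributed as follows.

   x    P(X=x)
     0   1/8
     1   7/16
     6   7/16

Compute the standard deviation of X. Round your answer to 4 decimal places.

E[X] = 49/16, E[X²] = 259/16
Var(X) = E[X²] − (E[X])² = 259/16 − 2401/256 = 1743/256
SD(X) = √(1743/256) ≈ 2.6093

2.6093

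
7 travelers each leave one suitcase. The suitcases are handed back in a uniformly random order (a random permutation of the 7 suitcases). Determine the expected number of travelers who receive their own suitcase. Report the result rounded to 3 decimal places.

Let Xᵢ = 1 if person i gets their own suitcase. For each i, P(Xᵢ=1) = 1/7.
By linearity of expectation, E[X₁+…+X_7] = 7·(1/7) = 1.
≈ 1.000

1.000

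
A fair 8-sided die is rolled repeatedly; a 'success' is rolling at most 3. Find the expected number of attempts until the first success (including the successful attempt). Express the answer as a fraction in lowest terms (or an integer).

For a geometric distribution, E[trials] = 1/p = 1/(3/8) = 8/3.

8/3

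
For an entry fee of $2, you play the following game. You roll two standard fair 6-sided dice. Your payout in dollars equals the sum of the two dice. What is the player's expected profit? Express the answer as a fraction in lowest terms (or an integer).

$5

Distribution of the sum of the two dice: 2 w.p. 1/36, 3 w.p. 1/18, 4 w.p. 1/12, 5 w.p. 1/9, 6 w.p. 5/36, 7 w.p. 1/6, …
E[payout] = (1/36)·2 + (1/18)·3 + (1/12)·4 + (1/9)·5 + (5/36)·6 + (1/6)·7 + (5/36)·8 + (1/9)·9 + (1/12)·10 + (1/18)·11 + (1/36)·12 = 7
Expected profit = 7 − 2 = 5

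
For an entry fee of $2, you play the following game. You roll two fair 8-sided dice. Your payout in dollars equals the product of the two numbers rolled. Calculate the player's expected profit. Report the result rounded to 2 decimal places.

Distribution of the product of the two numbers rolled: 1 w.p. 1/64, 2 w.p. 1/32, 3 w.p. 1/32, 4 w.p. 3/64, 5 w.p. 1/32, 6 w.p. 1/16, …
E[payout] = (1/64)·1 + (1/32)·2 + (1/32)·3 + (3/64)·4 + (1/32)·5 + (1/16)·6 + (1/32)·7 + (1/16)·8 + (1/64)·9 + (1/32)·10 + (1/16)·12 + (1/32)·14 + (1/32)·15 + (3/64)·16 + (1/32)·18 + (1/32)·20 + (1/32)·21 + (1/16)·24 + (1/64)·25 + (1/32)·28 + (1/32)·30 + (1/32)·32 + (1/32)·35 + (1/64)·36 + (1/32)·40 + (1/32)·42 + (1/32)·48 + (1/64)·49 + (1/32)·56 + (1/64)·64 = 81/4
Expected profit = 81/4 − 2 = 73/4 ≈ $18.25

$18.25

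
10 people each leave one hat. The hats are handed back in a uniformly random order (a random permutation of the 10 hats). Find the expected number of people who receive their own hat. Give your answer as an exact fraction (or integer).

1

Let Xᵢ = 1 if person i gets their own hat. For each i, P(Xᵢ=1) = 1/10.
By linearity of expectation, E[X₁+…+X_10] = 10·(1/10) = 1.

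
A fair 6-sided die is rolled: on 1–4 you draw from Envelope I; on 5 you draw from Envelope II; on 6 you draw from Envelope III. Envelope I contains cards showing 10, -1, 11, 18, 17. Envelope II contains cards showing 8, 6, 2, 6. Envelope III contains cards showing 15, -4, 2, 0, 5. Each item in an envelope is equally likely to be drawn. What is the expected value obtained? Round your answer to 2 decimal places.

E[X | Envelope I] = (10 − 1 + 11 + 18 + 17)/5 = 11
E[X | Envelope II] = (8 + 6 + 2 + 6)/4 = 11/2
E[X | Envelope III] = (15 − 4 + 2 + 0 + 5)/5 = 18/5
E[X] = (2/3)·11 + (1/6)·11/2 + (1/6)·18/5 = 177/20 ≈ 8.85

8.85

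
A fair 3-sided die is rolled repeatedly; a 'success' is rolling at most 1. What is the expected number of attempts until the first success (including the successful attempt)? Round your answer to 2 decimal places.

3.00

For a geometric distribution, E[trials] = 1/p = 1/(1/3) = 3.
≈ 3.00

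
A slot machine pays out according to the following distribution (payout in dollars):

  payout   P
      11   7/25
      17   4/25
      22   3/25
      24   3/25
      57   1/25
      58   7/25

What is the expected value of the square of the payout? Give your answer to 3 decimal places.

1279.200

E[X²] = (7/25)·121 + (4/25)·289 + (3/25)·484 + (3/25)·576 + (1/25)·3249 + (7/25)·3364
     = 6396/5 ≈ 1279.200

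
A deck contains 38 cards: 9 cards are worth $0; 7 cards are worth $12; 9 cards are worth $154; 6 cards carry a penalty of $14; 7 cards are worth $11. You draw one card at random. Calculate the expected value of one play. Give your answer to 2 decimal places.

$38.50

E[payout] = (9/38)·0 + (7/38)·12 + (9/38)·154 + (6/38)·(-14) + (7/38)·11 = 77/2
≈ $38.50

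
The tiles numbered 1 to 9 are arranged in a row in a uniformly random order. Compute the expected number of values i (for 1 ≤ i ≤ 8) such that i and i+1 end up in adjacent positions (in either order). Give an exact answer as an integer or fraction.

16/9

For each i ∈ {1,…,8}, let Xᵢ = 1 if i and i+1 are adjacent. P(Xᵢ=1) = 2·(9−1)!/9! = 2/9.
By linearity, E[ΣXᵢ] = (8)·(2/9) = 16/9.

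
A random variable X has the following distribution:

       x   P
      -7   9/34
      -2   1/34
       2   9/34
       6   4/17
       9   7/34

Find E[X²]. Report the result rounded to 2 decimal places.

E[X²] = (9/34)·49 + (1/34)·4 + (9/34)·4 + (4/17)·36 + (7/34)·81
     = 668/17 ≈ 39.29

39.29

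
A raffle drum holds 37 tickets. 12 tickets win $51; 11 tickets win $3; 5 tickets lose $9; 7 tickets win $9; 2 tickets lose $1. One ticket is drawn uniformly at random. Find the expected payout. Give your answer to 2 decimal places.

$17.86

E[payout] = (12/37)·51 + (11/37)·3 + (5/37)·(-9) + (7/37)·9 + (2/37)·(-1) = 661/37
≈ $17.86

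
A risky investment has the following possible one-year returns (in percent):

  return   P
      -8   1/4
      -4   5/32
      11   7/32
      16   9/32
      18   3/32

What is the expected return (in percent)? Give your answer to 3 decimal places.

E[X] = (1/4)·(-8) + (5/32)·(-4) + (7/32)·11 + (9/32)·16 + (3/32)·18
     = 191/32 ≈ 5.969

5.969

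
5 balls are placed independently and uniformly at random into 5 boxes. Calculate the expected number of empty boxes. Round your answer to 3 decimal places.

Let Xⱼ=1 if box j is empty. P(Xⱼ=1) = ((5-1)/5)^5 = 1024/3125.
By linearity, E[#empty] = 5·1024/3125 = 1024/625.
≈ 1.638

1.638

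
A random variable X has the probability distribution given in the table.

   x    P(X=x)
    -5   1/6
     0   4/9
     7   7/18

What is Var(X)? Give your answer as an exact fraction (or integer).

1592/81

E[X] = (1/6)·(-5) + (4/9)·0 + (7/18)·7 = 17/9
E[X²] = (1/6)·25 + (4/9)·0 + (7/18)·49 = 209/9
Var(X) = 209/9 − (17/9)² = 1592/81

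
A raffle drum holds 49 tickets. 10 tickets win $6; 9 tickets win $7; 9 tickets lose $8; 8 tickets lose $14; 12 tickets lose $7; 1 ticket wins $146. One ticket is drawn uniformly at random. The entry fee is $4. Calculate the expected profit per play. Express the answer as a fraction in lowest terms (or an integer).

-195/49 dollars

E[payout] = (10/49)·6 + (9/49)·7 + (9/49)·(-8) + (8/49)·(-14) + (12/49)·(-7) + (1/49)·146 = 1/49
Expected profit = 1/49 − 4 = -195/49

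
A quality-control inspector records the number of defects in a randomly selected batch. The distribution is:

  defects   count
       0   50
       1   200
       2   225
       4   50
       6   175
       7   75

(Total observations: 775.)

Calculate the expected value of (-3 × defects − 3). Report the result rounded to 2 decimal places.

-12.39

Total = 775, so P(defects=0) = 50/775, etc.
E[-3x-3] = (2/31)·(-3) + (8/31)·(-6) + (9/31)·(-9) + (2/31)·(-15) + (7/31)·(-21) + (3/31)·(-24)
     = -384/31 ≈ -12.39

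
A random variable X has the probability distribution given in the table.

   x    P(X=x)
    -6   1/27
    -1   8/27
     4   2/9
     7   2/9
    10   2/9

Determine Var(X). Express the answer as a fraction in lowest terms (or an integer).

15374/729

E[X] = (1/27)·(-6) + (8/27)·(-1) + (2/9)·4 + (2/9)·7 + (2/9)·10 = 112/27
E[X²] = (1/27)·36 + (8/27)·1 + (2/9)·16 + (2/9)·49 + (2/9)·100 = 1034/27
Var(X) = 1034/27 − (112/27)² = 15374/729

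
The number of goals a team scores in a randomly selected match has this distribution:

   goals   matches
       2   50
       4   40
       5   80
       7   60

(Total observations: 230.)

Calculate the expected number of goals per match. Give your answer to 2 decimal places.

4.70

Total = 230, so P(goals=2) = 50/230, etc.
E[X] = (5/23)·2 + (4/23)·4 + (8/23)·5 + (6/23)·7
     = 108/23 ≈ 4.70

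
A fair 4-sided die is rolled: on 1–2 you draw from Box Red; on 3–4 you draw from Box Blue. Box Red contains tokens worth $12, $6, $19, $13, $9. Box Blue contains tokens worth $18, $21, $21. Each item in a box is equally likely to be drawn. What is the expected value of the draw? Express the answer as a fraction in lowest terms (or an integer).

E[X | Box Red] = (12 + 6 + 19 + 13 + 9)/5 = 59/5
E[X | Box Blue] = (18 + 21 + 21)/3 = 20
E[X] = (1/2)·59/5 + (1/2)·20 = 159/10

159/10 dollars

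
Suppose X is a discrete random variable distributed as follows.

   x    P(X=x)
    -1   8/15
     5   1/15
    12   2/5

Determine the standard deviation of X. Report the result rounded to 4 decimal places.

6.2161

E[X] = 23/5, E[X²] = 299/5
Var(X) = E[X²] − (E[X])² = 299/5 − 529/25 = 966/25
SD(X) = √(966/25) ≈ 6.2161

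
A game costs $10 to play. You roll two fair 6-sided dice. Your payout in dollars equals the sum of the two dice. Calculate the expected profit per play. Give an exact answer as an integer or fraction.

Distribution of the sum of the two dice: 2 w.p. 1/36, 3 w.p. 1/18, 4 w.p. 1/12, 5 w.p. 1/9, 6 w.p. 5/36, 7 w.p. 1/6, …
E[payout] = (1/36)·2 + (1/18)·3 + (1/12)·4 + (1/9)·5 + (5/36)·6 + (1/6)·7 + (5/36)·8 + (1/9)·9 + (1/12)·10 + (1/18)·11 + (1/36)·12 = 7
Expected profit = 7 − 10 = -3

-$3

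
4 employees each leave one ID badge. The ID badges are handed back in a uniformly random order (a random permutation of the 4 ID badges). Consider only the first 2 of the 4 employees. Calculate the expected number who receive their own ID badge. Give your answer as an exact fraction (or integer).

1/2

Let Xᵢ = 1 if person i gets their own ID badge. For each i, P(Xᵢ=1) = 1/4.
By linearity of expectation, E[X₁+…+X_2] = 2·(1/4) = 1/2.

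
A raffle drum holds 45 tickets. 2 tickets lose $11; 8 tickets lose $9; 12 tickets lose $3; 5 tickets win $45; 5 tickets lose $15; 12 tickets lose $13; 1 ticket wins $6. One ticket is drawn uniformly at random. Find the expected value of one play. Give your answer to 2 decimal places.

-$2.89

E[payout] = (2/45)·(-11) + (8/45)·(-9) + (12/45)·(-3) + (5/45)·45 + (5/45)·(-15) + (12/45)·(-13) + (1/45)·6 = -26/9
≈ -$2.89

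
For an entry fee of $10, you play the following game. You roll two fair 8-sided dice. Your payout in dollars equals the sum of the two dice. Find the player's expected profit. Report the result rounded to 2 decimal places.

-$1.00

Distribution of the sum of the two dice: 2 w.p. 1/64, 3 w.p. 1/32, 4 w.p. 3/64, 5 w.p. 1/16, 6 w.p. 5/64, 7 w.p. 3/32, …
E[payout] = (1/64)·2 + (1/32)·3 + (3/64)·4 + (1/16)·5 + (5/64)·6 + (3/32)·7 + (7/64)·8 + (1/8)·9 + (7/64)·10 + (3/32)·11 + (5/64)·12 + (1/16)·13 + (3/64)·14 + (1/32)·15 + (1/64)·16 = 9
Expected profit = 9 − 10 = -1 ≈ -$1.00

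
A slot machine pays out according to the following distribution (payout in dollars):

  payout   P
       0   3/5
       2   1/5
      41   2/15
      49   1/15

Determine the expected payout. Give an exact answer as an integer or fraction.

E[X] = (3/5)·0 + (1/5)·2 + (2/15)·41 + (1/15)·49
     = 137/15

137/15 dollars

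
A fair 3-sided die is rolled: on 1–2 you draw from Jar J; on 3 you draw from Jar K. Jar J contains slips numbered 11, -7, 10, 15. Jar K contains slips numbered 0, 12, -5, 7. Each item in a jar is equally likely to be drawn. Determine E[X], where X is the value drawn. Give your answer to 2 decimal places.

E[X | Jar J] = (11 − 7 + 10 + 15)/4 = 29/4
E[X | Jar K] = (0 + 12 − 5 + 7)/4 = 7/2
E[X] = (2/3)·29/4 + (1/3)·7/2 = 6 ≈ 6.00

6.00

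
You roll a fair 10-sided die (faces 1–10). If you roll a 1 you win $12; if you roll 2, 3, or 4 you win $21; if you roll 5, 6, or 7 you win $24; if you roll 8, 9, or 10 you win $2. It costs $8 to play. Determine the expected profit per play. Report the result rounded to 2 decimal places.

$7.30

E[payout] = (3/10)·2 + (1/10)·12 + (3/10)·21 + (3/10)·24 = 153/10
Expected profit = 153/10 − 8 = 73/10 ≈ $7.30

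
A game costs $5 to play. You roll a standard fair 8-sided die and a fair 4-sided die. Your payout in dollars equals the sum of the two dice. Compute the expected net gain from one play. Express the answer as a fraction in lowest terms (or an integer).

$2

Distribution of the sum of the two dice: 2 w.p. 1/32, 3 w.p. 1/16, 4 w.p. 3/32, 5 w.p. 1/8, 6 w.p. 1/8, 7 w.p. 1/8, …
E[payout] = (1/32)·2 + (1/16)·3 + (3/32)·4 + (1/8)·5 + (1/8)·6 + (1/8)·7 + (1/8)·8 + (1/8)·9 + (3/32)·10 + (1/16)·11 + (1/32)·12 = 7
Expected profit = 7 − 5 = 2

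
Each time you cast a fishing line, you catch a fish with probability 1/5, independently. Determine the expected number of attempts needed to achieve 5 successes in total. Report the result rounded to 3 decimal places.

By linearity (sum of 5 independent geometric waits), E[trials] = 5/p = 5/(1/5) = 25.
≈ 25.000

25.000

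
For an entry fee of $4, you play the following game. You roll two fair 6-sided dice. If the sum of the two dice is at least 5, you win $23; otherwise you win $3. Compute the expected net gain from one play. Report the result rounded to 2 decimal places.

$15.67

E[payout] = (1/6)·3 + (5/6)·23 = 59/3
Expected profit = 59/3 − 4 = 47/3 ≈ $15.67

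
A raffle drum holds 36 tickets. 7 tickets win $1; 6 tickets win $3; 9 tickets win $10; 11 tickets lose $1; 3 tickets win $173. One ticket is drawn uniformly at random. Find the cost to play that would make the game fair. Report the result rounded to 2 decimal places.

$17.31

E[payout] = (7/36)·1 + (6/36)·3 + (9/36)·10 + (11/36)·(-1) + (3/36)·173 = 623/36
Fair fee = E[payout] = 623/36 ≈ $17.31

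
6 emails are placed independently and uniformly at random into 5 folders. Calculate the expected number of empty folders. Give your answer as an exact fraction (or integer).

Let Xⱼ=1 if folder j is empty. P(Xⱼ=1) = ((5-1)/5)^6 = 4096/15625.
By linearity, E[#empty] = 5·4096/15625 = 4096/3125.

4096/3125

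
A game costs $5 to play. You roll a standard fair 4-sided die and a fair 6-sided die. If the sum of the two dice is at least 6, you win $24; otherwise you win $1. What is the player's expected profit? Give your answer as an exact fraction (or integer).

E[payout] = (5/12)·1 + (7/12)·24 = 173/12
Expected profit = 173/12 − 5 = 113/12

113/12 dollars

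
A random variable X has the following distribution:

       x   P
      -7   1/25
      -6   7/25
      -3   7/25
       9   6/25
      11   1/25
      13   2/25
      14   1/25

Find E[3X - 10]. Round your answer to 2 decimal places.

-5.80

E[3x-10] = (1/25)·(-31) + (7/25)·(-28) + (7/25)·(-19) + (6/25)·17 + (1/25)·23 + (2/25)·29 + (1/25)·32
     = -29/5 ≈ -5.80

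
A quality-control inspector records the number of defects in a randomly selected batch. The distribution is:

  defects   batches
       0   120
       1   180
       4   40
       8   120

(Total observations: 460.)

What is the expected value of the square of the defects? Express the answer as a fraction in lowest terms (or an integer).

425/23

Total = 460, so P(defects=0) = 120/460, etc.
E[X²] = (6/23)·0 + (9/23)·1 + (2/23)·16 + (6/23)·64
     = 425/23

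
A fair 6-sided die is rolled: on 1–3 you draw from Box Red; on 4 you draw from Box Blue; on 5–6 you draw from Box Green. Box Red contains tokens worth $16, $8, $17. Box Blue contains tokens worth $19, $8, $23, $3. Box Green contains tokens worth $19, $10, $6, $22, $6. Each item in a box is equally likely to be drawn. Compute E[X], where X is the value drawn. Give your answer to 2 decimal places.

E[X | Box Red] = (16 + 8 + 17)/3 = 41/3
E[X | Box Blue] = (19 + 8 + 23 + 3)/4 = 53/4
E[X | Box Green] = (19 + 10 + 6 + 22 + 6)/5 = 63/5
E[X] = (1/2)·41/3 + (1/6)·53/4 + (1/3)·63/5 = 1589/120 ≈ 13.24

$13.24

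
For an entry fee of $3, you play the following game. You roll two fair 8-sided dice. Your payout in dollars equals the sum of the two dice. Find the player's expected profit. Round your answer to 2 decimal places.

Distribution of the sum of the two dice: 2 w.p. 1/64, 3 w.p. 1/32, 4 w.p. 3/64, 5 w.p. 1/16, 6 w.p. 5/64, 7 w.p. 3/32, …
E[payout] = (1/64)·2 + (1/32)·3 + (3/64)·4 + (1/16)·5 + (5/64)·6 + (3/32)·7 + (7/64)·8 + (1/8)·9 + (7/64)·10 + (3/32)·11 + (5/64)·12 + (1/16)·13 + (3/64)·14 + (1/32)·15 + (1/64)·16 = 9
Expected profit = 9 − 3 = 6 ≈ $6.00

$6.00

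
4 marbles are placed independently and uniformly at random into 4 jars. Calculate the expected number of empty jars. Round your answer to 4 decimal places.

1.2656

Let Xⱼ=1 if jar j is empty. P(Xⱼ=1) = ((4-1)/4)^4 = 81/256.
By linearity, E[#empty] = 4·81/256 = 81/64.
≈ 1.2656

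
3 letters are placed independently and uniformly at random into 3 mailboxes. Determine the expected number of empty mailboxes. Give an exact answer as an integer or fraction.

8/9

Let Xⱼ=1 if mailbox j is empty. P(Xⱼ=1) = ((3-1)/3)^3 = 8/27.
By linearity, E[#empty] = 3·8/27 = 8/9.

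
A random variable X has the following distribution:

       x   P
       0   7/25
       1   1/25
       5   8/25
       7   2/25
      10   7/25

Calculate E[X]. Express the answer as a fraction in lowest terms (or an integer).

E[X] = (7/25)·0 + (1/25)·1 + (8/25)·5 + (2/25)·7 + (7/25)·10
     = 5

5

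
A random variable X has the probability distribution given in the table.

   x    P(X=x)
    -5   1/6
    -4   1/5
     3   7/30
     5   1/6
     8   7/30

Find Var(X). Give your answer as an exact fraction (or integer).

E[X] = (1/6)·(-5) + (1/5)·(-4) + (7/30)·3 + (1/6)·5 + (7/30)·8 = 53/30
E[X²] = (1/6)·25 + (1/5)·16 + (7/30)·9 + (1/6)·25 + (7/30)·64 = 857/30
Var(X) = 857/30 − (53/30)² = 22901/900

22901/900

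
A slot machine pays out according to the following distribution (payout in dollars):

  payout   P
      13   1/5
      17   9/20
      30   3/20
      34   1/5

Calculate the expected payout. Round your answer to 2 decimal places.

E[X] = (1/5)·13 + (9/20)·17 + (3/20)·30 + (1/5)·34
     = 431/20 ≈ 21.55

$21.55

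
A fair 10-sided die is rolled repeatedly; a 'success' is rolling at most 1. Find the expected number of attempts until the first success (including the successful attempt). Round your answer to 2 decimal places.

For a geometric distribution, E[trials] = 1/p = 1/(1/10) = 10.
≈ 10.00

10.00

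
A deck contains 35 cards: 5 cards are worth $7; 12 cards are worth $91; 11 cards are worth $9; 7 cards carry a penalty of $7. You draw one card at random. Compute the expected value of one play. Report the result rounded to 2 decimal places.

E[payout] = (5/35)·7 + (12/35)·91 + (11/35)·9 + (7/35)·(-7) = 1177/35
≈ $33.63

$33.63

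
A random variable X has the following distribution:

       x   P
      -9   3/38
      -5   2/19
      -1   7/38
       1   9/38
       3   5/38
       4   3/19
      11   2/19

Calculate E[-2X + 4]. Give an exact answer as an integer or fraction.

E[-2x+4] = (3/38)·22 + (2/19)·14 + (7/38)·6 + (9/38)·2 + (5/38)·(-2) + (3/19)·(-4) + (2/19)·(-18)
     = 2

2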